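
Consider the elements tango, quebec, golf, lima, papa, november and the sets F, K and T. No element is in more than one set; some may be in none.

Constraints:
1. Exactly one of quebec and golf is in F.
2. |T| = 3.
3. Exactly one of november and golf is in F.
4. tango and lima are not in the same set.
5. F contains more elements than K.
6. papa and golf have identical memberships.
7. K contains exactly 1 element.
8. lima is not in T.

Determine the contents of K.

K = {lima}

From (8): lima ∉ T.
Suppose tango ∈ K: no assignment then satisfies all the clues, so tango ∉ K.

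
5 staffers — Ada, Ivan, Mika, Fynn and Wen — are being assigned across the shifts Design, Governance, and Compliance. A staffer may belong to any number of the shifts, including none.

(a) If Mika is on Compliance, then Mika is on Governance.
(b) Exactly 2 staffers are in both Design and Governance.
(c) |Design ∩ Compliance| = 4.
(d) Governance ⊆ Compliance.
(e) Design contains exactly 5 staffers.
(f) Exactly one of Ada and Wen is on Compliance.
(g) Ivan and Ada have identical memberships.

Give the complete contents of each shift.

(e): only 5 candidates remain for Design, so all are in.
Suppose Ada ∈ Governance: no assignment then satisfies all the clues, so Ada ∉ Governance.

Design = {Ada, Fynn, Ivan, Mika, Wen}; Governance = {Fynn, Mika}; Compliance = {Ada, Fynn, Ivan, Mika}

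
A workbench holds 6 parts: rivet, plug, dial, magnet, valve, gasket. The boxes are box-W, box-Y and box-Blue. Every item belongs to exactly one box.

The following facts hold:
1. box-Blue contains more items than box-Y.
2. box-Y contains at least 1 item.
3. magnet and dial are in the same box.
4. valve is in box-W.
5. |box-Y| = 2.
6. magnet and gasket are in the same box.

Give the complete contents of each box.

From (4): valve ∈ box-W.
Suppose rivet ∈ box-W: no assignment then satisfies all the clues, so rivet ∉ box-W.

box-W = {valve}; box-Y = {plug, rivet}; box-Blue = {dial, gasket, magnet}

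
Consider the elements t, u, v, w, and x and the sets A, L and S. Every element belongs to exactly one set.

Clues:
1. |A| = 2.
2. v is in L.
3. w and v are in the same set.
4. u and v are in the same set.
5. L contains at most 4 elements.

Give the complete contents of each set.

From (2): v ∈ L.
(3): w matches v: w ∉ A.
(3): w matches v: w ∈ L.
(4): u matches v: u ∉ A.
(4): u matches v: u ∈ L.
(1): only 2 candidates remain for A, so all are in.

A = {t, x}; L = {u, v, w}; S = {}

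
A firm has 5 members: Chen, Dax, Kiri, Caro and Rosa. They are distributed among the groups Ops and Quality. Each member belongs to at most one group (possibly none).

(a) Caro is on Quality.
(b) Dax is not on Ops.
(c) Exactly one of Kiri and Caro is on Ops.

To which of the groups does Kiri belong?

Kiri: Ops

From (a): Caro ∈ Quality.
From (b): Dax ∉ Ops.
(c) (exactly one): Kiri ∈ Ops.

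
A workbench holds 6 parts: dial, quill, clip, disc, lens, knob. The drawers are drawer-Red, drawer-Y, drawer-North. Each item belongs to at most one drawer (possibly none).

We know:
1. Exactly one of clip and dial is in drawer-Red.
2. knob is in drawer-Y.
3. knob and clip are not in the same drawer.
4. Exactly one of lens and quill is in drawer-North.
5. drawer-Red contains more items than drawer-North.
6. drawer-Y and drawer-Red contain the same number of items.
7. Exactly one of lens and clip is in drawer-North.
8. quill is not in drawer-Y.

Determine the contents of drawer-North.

drawer-North = {lens}

From (2): knob ∈ drawer-Y.
From (8): quill ∉ drawer-Y.
(3): clip ∉ drawer-Y.
Suppose dial ∈ drawer-North: no assignment then satisfies all the clues, so dial ∉ drawer-North.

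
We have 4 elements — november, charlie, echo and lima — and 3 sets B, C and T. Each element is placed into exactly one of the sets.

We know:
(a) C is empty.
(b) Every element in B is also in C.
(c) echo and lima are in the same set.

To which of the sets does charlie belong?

charlie: T

(a): C already has 0, so the rest are out.
(b) contrapositive: november ∉ B.
(b) contrapositive: charlie ∉ B.
(b) contrapositive: echo ∉ B.
(b) contrapositive: lima ∉ B.
Only one set left: november ∈ T.
Only one set left: charlie ∈ T.
Only one set left: echo ∈ T.
Only one set left: lima ∈ T.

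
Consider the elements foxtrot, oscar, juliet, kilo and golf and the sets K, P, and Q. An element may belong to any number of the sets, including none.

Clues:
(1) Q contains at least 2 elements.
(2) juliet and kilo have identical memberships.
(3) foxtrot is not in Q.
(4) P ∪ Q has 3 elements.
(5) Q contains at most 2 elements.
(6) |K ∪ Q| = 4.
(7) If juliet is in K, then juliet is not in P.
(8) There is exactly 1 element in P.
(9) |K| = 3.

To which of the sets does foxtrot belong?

foxtrot: P

From (3): foxtrot ∉ Q.
Suppose foxtrot ∈ K: no assignment then satisfies all the clues, so foxtrot ∉ K.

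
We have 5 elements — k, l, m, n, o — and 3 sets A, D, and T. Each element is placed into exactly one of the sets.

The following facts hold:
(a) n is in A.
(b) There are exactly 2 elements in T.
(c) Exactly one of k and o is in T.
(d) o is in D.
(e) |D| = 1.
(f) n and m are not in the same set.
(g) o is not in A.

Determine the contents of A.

From (a): n ∈ A.
From (d): o ∈ D.
(c) (exactly one): k ∈ T.
(e): D already has 1, so the rest are out.
(f): m ∉ A.
Only one set left: m ∈ T.
(b): T already has 2, so the rest are out.
Only one set left: l ∈ A.

A = {l, n}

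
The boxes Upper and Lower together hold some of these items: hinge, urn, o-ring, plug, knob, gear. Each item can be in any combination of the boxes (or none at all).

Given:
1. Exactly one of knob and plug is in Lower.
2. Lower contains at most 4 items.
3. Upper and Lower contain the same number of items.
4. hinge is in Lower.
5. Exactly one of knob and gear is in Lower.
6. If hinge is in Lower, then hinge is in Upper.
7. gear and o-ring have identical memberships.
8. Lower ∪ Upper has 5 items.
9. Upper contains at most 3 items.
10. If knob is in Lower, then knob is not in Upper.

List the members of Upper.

From (4): hinge ∈ Lower.
(6): hinge ∈ Upper.
Suppose urn ∈ Upper: no assignment then satisfies all the clues, so urn ∉ Upper.

Upper = {gear, hinge, o-ring}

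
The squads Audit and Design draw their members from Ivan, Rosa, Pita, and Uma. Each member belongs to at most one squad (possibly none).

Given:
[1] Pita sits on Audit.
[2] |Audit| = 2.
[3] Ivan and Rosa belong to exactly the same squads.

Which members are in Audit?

Audit = {Pita, Uma}

From (1): Pita ∈ Audit.
Suppose Ivan ∈ Audit: no assignment then satisfies all the clues, so Ivan ∉ Audit.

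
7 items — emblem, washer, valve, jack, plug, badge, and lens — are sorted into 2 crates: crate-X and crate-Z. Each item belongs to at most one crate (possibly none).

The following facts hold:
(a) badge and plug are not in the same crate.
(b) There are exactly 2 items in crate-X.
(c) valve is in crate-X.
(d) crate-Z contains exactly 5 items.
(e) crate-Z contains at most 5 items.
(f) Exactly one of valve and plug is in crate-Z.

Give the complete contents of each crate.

crate-X = {badge, valve}; crate-Z = {emblem, jack, lens, plug, washer}

From (c): valve ∈ crate-X.
(f) (exactly one): plug ∈ crate-Z.
(a): badge ∉ crate-Z.
(d): only 5 candidates remain for crate-Z, so all are in.
(b): only 2 candidates remain for crate-X, so all are in.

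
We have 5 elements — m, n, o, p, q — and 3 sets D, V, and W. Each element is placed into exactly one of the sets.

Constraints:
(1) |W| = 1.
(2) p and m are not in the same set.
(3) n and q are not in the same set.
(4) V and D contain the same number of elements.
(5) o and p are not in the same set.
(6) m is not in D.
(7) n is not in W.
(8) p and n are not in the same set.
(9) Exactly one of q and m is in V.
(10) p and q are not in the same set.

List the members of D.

D = {o, q}

From (6): m ∉ D.
From (7): n ∉ W.
Suppose n ∈ D: no assignment then satisfies all the clues, so n ∉ D.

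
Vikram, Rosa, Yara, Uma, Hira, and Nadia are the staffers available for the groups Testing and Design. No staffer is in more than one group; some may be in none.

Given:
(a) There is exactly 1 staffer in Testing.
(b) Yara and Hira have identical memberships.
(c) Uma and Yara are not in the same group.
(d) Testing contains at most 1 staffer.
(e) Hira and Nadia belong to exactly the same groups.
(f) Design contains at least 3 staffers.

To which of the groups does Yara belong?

Yara: Design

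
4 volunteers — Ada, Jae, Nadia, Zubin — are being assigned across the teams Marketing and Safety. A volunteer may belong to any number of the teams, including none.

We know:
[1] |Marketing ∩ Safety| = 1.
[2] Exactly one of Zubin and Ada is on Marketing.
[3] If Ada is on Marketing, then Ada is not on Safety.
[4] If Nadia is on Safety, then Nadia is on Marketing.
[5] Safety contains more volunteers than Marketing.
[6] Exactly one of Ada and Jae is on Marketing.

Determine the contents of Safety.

Safety = {Jae, Nadia, Zubin}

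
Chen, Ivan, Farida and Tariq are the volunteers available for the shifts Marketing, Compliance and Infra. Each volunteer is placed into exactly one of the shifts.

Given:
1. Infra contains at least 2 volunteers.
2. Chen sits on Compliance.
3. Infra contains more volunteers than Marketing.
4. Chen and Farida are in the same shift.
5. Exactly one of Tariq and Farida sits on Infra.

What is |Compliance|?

From (2): Chen ∈ Compliance.
(4): Farida matches Chen: Farida ∉ Marketing.
(4): Farida matches Chen: Farida ∈ Compliance.
(5) (exactly one): Tariq ∈ Infra.
(1): only 2 candidates remain for Infra, so all are in.

2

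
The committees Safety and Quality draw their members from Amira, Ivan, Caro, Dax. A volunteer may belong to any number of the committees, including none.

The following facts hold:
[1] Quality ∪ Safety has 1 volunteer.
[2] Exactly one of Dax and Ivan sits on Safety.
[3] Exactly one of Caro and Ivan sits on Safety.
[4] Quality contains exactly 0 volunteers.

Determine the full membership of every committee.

Safety = {Ivan}; Quality = {}

(4): Quality already has 0, so the rest are out.
Suppose Amira ∈ Safety: no assignment then satisfies all the clues, so Amira ∉ Safety.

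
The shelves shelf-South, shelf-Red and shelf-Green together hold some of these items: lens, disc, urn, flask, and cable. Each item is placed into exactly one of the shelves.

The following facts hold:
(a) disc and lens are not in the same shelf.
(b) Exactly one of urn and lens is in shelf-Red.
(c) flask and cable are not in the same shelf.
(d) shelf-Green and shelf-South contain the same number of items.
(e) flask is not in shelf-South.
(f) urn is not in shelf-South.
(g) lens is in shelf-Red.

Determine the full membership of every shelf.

shelf-South = {cable, disc}; shelf-Red = {lens}; shelf-Green = {flask, urn}

From (e): flask ∉ shelf-South.
From (f): urn ∉ shelf-South.
From (g): lens ∈ shelf-Red.
(a): disc ∉ shelf-Red.
(b) (exactly one): urn ∉ shelf-Red.
Only one shelf left: urn ∈ shelf-Green.
Suppose disc ∉ shelf-South: no assignment then satisfies all the clues, so disc ∈ shelf-South.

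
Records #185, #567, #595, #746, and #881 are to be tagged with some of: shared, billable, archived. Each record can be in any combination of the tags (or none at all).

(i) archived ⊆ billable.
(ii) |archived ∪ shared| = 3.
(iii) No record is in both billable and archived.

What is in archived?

archived = {}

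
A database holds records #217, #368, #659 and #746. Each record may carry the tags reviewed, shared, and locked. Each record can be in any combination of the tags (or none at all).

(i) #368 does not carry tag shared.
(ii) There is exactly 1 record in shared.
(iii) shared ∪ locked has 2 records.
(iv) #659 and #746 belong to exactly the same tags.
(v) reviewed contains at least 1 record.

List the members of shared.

shared = {#217}

From (i): #368 ∉ shared.
Suppose #217 ∉ shared: no assignment then satisfies all the clues, so #217 ∈ shared.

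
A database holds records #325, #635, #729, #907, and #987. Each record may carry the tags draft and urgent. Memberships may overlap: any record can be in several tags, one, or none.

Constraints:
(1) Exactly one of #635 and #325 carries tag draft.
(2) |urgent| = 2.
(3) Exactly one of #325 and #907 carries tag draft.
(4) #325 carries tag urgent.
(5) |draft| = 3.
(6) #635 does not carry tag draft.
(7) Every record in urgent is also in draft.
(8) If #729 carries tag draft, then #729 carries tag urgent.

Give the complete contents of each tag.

draft = {#325, #729, #987}; urgent = {#325, #729}

From (4): #325 ∈ urgent.
From (6): #635 ∉ draft.
(1) (exactly one): #325 ∈ draft.
(3) (exactly one): #907 ∉ draft.
(5): only 3 candidates remain for draft, so all are in.
(7) contrapositive: #635 ∉ urgent.
(7) contrapositive: #907 ∉ urgent.
(8): #729 ∈ urgent.
(2): urgent already has 2, so the rest are out.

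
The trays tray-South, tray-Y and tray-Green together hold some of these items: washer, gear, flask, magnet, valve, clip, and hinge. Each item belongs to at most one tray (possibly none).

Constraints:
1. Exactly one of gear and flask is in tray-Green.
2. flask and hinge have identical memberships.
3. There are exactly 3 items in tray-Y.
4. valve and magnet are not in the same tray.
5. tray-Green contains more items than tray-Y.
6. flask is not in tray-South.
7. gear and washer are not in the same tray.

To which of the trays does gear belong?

gear: tray-Y

From (6): flask ∉ tray-South.
(2): hinge matches flask: hinge ∉ tray-South.
Suppose gear ∈ tray-South: no assignment then satisfies all the clues, so gear ∉ tray-South.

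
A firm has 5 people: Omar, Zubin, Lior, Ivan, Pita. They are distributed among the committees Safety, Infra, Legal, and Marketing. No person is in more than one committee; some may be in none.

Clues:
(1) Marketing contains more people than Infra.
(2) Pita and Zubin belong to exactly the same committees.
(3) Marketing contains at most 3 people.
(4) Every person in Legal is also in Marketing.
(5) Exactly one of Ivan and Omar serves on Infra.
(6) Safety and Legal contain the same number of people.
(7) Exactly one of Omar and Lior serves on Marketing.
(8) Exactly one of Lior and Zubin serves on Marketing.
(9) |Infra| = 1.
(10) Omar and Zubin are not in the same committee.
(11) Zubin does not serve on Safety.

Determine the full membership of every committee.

From (11): Zubin ∉ Safety.
(2): Pita matches Zubin: Pita ∉ Safety.
Suppose Omar ∈ Safety: no assignment then satisfies all the clues, so Omar ∉ Safety.

Safety = {}; Infra = {Omar}; Legal = {}; Marketing = {Ivan, Lior}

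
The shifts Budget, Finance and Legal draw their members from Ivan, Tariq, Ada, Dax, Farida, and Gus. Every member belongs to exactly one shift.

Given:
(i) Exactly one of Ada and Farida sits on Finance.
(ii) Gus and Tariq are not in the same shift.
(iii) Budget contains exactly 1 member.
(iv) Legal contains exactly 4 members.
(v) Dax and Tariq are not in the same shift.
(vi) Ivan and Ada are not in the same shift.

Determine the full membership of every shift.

Budget = {Tariq}; Finance = {Ada}; Legal = {Dax, Farida, Gus, Ivan}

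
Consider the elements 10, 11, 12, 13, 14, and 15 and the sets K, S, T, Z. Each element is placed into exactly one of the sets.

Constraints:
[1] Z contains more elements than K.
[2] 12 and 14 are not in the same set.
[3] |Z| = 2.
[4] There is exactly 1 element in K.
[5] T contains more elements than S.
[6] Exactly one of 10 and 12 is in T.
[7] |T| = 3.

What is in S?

S = {}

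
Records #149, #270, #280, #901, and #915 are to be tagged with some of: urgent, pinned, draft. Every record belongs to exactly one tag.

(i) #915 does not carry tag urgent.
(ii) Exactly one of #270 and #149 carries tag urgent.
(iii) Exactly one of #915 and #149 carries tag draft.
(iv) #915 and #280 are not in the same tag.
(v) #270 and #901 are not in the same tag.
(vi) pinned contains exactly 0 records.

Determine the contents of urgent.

urgent = {#149, #280, #901}

From (i): #915 ∉ urgent.
(vi): pinned already has 0, so the rest are out.
Only one tag left: #915 ∈ draft.
(iii) (exactly one): #149 ∉ draft.
(iv): #280 ∉ draft.
Only one tag left: #149 ∈ urgent.
Only one tag left: #280 ∈ urgent.
(ii) (exactly one): #270 ∉ urgent.
Only one tag left: #270 ∈ draft.
(v): #901 ∉ draft.
Only one tag left: #901 ∈ urgent.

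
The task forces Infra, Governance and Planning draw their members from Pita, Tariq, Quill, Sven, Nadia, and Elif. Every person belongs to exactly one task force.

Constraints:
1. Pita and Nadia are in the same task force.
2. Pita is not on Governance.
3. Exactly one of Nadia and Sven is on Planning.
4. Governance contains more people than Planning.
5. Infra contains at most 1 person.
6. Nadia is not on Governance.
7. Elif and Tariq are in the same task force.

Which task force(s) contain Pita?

Pita: Planning

From (2): Pita ∉ Governance.
From (6): Nadia ∉ Governance.
Suppose Pita ∈ Infra: no assignment then satisfies all the clues, so Pita ∉ Infra.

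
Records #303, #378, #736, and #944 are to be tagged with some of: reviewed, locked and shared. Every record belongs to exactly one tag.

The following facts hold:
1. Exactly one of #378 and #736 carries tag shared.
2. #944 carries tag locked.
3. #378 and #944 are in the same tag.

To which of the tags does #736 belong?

From (2): #944 ∈ locked.
(3): #378 matches #944: #378 ∉ reviewed.
(3): #378 matches #944: #378 ∈ locked.
(1) (exactly one): #736 ∈ shared.

#736: shared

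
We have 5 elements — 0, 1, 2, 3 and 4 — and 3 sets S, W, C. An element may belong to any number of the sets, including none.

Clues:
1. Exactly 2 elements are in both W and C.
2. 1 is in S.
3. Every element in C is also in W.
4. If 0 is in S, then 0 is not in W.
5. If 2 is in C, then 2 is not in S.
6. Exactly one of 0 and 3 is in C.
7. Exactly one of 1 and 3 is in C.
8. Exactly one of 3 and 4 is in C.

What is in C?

C = {2, 3}

From (2): 1 ∈ S.
Suppose 0 ∈ C: no assignment then satisfies all the clues, so 0 ∉ C.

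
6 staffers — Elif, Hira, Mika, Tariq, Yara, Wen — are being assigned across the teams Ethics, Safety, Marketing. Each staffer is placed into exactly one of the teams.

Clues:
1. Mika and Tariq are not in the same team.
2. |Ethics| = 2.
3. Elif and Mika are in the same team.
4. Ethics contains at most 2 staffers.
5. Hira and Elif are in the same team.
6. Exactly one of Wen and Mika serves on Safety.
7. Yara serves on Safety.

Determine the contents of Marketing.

Marketing = {}

From (7): Yara ∈ Safety.
Suppose Elif ∈ Marketing: no assignment then satisfies all the clues, so Elif ∉ Marketing.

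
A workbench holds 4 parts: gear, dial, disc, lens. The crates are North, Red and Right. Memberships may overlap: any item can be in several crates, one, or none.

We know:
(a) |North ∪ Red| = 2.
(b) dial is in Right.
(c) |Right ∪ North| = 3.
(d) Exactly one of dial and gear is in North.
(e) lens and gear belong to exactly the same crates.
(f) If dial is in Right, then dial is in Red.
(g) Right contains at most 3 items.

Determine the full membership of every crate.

North = {dial}; Red = {dial, disc}; Right = {dial, gear, lens}

From (b): dial ∈ Right.
(f): dial ∈ Red.
Suppose gear ∈ North: no assignment then satisfies all the clues, so gear ∉ North.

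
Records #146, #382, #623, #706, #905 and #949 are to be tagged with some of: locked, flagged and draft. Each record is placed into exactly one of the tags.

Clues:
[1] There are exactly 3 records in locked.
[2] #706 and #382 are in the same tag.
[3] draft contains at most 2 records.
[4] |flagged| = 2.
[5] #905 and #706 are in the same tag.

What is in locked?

locked = {#382, #706, #905}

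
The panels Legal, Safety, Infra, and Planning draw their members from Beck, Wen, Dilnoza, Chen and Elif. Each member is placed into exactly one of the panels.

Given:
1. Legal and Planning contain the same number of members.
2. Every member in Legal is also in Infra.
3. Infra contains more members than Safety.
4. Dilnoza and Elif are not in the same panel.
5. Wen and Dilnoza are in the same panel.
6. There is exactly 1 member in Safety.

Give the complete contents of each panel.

Legal = {}; Safety = {Elif}; Infra = {Beck, Chen, Dilnoza, Wen}; Planning = {}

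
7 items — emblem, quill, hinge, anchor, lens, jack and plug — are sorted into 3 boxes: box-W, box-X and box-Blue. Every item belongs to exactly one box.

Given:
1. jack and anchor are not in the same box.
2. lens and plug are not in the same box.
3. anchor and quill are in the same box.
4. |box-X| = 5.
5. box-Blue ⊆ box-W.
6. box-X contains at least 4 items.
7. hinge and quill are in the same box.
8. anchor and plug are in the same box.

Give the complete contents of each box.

box-W = {jack, lens}; box-X = {anchor, emblem, hinge, plug, quill}; box-Blue = {}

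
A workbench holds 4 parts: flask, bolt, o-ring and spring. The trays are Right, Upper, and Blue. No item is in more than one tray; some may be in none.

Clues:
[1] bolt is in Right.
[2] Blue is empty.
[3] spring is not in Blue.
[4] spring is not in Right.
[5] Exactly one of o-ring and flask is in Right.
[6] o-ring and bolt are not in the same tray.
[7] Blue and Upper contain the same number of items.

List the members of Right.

From (1): bolt ∈ Right.
From (3): spring ∉ Blue.
From (4): spring ∉ Right.
(2): Blue already has 0, so the rest are out.
(6): o-ring ∉ Right.
(5) (exactly one): flask ∈ Right.

Right = {bolt, flask}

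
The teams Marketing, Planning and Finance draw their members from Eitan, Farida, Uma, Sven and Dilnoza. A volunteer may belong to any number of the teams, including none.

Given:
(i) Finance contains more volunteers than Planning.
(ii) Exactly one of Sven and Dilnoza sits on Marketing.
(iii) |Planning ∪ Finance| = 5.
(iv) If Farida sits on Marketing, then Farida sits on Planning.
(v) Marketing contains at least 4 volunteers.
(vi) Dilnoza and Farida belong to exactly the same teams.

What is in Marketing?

Marketing = {Dilnoza, Eitan, Farida, Uma}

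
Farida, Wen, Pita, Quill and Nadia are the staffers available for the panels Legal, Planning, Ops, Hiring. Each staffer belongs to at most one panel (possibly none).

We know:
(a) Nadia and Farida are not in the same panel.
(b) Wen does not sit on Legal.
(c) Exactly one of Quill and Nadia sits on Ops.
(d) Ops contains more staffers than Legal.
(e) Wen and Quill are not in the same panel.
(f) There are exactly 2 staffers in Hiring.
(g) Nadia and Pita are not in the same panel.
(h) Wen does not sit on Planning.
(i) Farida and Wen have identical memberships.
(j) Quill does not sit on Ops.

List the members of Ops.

From (b): Wen ∉ Legal.
From (h): Wen ∉ Planning.
From (j): Quill ∉ Ops.
(c) (exactly one): Nadia ∈ Ops.
(g): Pita ∉ Ops.
(i): Farida matches Wen: Farida ∉ Legal.
(i): Farida matches Wen: Farida ∉ Planning.
(a): Farida ∉ Ops.
(i): Wen matches Farida: Wen ∉ Ops.

Ops = {Nadia}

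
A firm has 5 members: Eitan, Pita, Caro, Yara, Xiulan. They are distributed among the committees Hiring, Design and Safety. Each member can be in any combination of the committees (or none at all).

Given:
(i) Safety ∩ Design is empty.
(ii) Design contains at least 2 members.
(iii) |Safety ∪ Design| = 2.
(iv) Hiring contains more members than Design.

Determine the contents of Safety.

Safety = {}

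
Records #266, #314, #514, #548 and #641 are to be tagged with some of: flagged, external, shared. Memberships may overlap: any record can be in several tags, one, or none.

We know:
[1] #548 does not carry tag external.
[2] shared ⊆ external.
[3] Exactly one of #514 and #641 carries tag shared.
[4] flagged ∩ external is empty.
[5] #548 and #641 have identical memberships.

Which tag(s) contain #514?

From (1): #548 ∉ external.
(2) contrapositive: #548 ∉ shared.
(5): #641 matches #548: #641 ∉ external.
(5): #641 matches #548: #641 ∉ shared.
(3) (exactly one): #514 ∈ shared.
(2) with #514 ∈ shared: #514 ∈ external.
(4) (disjoint): #514 ∉ flagged.

#514: external, shared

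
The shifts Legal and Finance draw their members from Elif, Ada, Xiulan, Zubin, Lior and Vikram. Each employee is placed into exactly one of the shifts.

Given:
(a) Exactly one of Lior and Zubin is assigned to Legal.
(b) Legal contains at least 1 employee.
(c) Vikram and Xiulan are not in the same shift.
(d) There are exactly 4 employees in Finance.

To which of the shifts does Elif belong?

Elif: Finance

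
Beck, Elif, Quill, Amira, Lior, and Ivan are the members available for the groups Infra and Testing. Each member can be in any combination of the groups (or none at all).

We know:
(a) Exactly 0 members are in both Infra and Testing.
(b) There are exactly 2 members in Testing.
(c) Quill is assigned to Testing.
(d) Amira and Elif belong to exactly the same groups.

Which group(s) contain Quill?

Quill: Testing

From (c): Quill ∈ Testing.
Suppose Quill ∈ Infra: no assignment then satisfies all the clues, so Quill ∉ Infra.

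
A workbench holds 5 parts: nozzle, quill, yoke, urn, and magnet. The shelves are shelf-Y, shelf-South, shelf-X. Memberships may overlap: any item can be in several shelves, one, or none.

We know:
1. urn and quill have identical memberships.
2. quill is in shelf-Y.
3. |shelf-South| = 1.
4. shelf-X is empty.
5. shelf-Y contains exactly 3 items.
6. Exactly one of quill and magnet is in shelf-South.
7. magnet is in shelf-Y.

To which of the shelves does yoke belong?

yoke: none

From (2): quill ∈ shelf-Y.
From (7): magnet ∈ shelf-Y.
(1): urn matches quill: urn ∈ shelf-Y.
(4): shelf-X already has 0, so the rest are out.
(5): shelf-Y already has 3, so the rest are out.
Suppose yoke ∈ shelf-South: no assignment then satisfies all the clues, so yoke ∉ shelf-South.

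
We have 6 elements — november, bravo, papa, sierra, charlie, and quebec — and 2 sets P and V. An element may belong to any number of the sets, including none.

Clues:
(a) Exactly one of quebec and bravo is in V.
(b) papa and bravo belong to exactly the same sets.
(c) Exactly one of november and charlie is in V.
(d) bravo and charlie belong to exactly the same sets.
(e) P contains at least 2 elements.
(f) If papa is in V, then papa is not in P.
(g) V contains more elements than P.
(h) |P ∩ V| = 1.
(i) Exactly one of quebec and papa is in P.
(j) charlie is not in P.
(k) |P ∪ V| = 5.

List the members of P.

P = {quebec, sierra}

From (j): charlie ∉ P.
(d): bravo matches charlie: bravo ∉ P.
(b): papa matches bravo: papa ∉ P.
(i) (exactly one): quebec ∈ P.
Suppose november ∈ P: no assignment then satisfies all the clues, so november ∉ P.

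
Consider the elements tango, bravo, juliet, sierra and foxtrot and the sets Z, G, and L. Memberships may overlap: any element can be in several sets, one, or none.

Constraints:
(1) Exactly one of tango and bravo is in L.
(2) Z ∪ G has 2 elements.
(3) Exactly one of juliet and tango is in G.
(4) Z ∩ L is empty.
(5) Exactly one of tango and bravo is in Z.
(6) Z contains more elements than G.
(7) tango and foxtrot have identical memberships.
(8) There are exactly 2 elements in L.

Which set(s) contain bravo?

bravo: Z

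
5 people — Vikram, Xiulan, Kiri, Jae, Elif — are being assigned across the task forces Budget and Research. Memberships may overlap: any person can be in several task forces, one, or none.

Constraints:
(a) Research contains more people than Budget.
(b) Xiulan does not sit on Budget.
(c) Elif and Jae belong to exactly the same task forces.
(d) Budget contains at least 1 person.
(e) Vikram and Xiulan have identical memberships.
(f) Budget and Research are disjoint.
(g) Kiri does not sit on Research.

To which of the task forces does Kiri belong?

From (b): Xiulan ∉ Budget.
From (g): Kiri ∉ Research.
(e): Vikram matches Xiulan: Vikram ∉ Budget.
Suppose Kiri ∉ Budget: no assignment then satisfies all the clues, so Kiri ∈ Budget.

Kiri: Budget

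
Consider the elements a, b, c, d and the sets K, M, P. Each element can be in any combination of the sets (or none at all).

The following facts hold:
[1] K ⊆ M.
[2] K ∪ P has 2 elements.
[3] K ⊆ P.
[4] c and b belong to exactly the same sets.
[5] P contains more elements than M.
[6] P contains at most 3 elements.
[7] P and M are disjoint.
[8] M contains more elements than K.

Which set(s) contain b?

b: P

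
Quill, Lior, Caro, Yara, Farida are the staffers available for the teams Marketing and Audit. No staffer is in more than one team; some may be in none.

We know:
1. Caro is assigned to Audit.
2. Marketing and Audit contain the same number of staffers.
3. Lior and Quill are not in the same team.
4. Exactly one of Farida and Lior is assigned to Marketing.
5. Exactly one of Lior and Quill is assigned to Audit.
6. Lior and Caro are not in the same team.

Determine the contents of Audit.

Audit = {Caro, Quill}

From (1): Caro ∈ Audit.
(6): Lior ∉ Audit.
(5) (exactly one): Quill ∈ Audit.
Suppose Yara ∈ Audit: no assignment then satisfies all the clues, so Yara ∉ Audit.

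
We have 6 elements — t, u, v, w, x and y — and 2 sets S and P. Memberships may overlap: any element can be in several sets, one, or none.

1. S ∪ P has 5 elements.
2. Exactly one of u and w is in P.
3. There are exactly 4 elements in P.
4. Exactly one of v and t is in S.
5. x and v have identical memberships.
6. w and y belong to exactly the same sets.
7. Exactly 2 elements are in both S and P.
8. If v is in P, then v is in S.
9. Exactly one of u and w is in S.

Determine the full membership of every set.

S = {u, v, x}; P = {v, w, x, y}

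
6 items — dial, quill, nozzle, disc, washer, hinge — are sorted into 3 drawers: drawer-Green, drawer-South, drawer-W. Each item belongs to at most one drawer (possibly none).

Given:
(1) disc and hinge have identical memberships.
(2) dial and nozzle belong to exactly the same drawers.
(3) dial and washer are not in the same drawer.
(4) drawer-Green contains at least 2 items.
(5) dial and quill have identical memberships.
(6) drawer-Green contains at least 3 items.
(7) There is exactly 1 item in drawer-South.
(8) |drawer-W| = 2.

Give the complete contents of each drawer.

drawer-Green = {dial, nozzle, quill}; drawer-South = {washer}; drawer-W = {disc, hinge}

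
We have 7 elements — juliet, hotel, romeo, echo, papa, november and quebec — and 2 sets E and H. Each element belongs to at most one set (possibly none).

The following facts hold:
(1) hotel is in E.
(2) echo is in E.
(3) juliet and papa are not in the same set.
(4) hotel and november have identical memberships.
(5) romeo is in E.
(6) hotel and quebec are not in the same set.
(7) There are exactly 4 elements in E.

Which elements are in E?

E = {echo, hotel, november, romeo}

From (1): hotel ∈ E.
From (2): echo ∈ E.
From (5): romeo ∈ E.
(4): november matches hotel: november ∈ E.
(6): quebec ∉ E.
(7): E already has 4, so the rest are out.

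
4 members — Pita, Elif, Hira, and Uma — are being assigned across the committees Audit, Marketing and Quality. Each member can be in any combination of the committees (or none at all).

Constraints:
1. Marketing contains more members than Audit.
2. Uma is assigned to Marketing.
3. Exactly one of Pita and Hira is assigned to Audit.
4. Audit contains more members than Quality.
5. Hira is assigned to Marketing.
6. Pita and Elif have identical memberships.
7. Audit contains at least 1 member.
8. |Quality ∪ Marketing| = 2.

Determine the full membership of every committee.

Audit = {Hira}; Marketing = {Hira, Uma}; Quality = {}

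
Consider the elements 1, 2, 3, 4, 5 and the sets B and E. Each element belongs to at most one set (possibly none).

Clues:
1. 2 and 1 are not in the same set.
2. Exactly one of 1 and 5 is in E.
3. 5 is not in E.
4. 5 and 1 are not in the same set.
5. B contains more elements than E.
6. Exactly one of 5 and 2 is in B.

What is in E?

From (3): 5 ∉ E.
(2) (exactly one): 1 ∈ E.
(1): 2 ∉ E.
Suppose 3 ∈ E: no assignment then satisfies all the clues, so 3 ∉ E.

E = {1}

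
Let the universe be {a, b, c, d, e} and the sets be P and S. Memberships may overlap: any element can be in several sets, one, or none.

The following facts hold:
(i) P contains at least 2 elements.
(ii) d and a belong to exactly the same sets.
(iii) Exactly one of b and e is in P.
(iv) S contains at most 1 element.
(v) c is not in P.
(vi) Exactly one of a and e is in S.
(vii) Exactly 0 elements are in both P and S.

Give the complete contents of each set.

From (v): c ∉ P.
Suppose a ∉ P: no assignment then satisfies all the clues, so a ∈ P.

P = {a, b, d}; S = {e}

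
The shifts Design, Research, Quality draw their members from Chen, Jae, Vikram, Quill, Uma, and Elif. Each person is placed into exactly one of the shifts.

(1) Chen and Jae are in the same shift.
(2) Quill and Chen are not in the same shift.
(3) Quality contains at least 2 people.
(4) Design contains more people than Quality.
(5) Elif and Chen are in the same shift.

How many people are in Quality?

2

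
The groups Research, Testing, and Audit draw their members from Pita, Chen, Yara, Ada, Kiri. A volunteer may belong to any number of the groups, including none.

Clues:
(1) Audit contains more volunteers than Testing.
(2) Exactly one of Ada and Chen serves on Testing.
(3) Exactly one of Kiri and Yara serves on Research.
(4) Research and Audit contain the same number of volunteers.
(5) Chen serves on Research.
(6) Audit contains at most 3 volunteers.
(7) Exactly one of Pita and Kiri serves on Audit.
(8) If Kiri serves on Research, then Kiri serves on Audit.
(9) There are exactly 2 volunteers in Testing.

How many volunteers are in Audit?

3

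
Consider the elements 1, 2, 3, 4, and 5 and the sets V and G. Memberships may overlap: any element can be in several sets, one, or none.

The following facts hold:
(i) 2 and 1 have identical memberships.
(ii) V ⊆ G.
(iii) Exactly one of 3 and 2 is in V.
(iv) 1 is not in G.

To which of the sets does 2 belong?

From (iv): 1 ∉ G.
(i): 2 matches 1: 2 ∉ G.
(ii) contrapositive: 1 ∉ V.
(ii) contrapositive: 2 ∉ V.
(iii) (exactly one): 3 ∈ V.
(ii) with 3 ∈ V: 3 ∈ G.

2: none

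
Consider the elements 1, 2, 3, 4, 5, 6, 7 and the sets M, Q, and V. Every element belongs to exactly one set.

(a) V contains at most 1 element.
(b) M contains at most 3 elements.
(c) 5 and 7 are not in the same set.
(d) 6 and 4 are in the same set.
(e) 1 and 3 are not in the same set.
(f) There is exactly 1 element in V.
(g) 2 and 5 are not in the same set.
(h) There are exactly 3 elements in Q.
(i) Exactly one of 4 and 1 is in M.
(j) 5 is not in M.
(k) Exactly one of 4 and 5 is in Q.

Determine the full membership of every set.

M = {1, 2, 7}; Q = {3, 4, 6}; V = {5}

From (j): 5 ∉ M.
Suppose 1 ∉ M: no assignment then satisfies all the clues, so 1 ∈ M.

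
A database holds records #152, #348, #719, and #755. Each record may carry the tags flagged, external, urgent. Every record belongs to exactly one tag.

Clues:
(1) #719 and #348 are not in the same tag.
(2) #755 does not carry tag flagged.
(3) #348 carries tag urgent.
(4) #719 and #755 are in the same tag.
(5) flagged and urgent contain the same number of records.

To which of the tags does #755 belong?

#755: external

From (2): #755 ∉ flagged.
From (3): #348 ∈ urgent.
(1): #719 ∉ urgent.
(4): #719 matches #755: #719 ∉ flagged.
(4): #755 matches #719: #755 ∉ urgent.
Only one tag left: #719 ∈ external.
Only one tag left: #755 ∈ external.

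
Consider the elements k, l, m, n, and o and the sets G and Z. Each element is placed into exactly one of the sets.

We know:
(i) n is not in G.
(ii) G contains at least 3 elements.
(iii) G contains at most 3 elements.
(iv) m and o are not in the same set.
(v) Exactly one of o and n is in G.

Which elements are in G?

From (i): n ∉ G.
(v) (exactly one): o ∈ G.
Only one set left: n ∈ Z.
(iv): m ∉ G.
Only one set left: m ∈ Z.
(ii): only 3 candidates remain for G, so all are in.

G = {k, l, o}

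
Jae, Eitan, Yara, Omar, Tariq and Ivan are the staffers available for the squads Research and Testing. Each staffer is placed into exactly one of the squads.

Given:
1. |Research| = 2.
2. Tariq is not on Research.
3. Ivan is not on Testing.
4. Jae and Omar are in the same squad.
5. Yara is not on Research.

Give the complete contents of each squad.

Research = {Eitan, Ivan}; Testing = {Jae, Omar, Tariq, Yara}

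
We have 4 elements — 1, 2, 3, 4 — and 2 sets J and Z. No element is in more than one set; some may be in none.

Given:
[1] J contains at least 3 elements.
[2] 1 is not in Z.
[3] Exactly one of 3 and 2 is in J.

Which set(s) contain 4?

From (2): 1 ∉ Z.
Suppose 4 ∉ J: no assignment then satisfies all the clues, so 4 ∈ J.

4: J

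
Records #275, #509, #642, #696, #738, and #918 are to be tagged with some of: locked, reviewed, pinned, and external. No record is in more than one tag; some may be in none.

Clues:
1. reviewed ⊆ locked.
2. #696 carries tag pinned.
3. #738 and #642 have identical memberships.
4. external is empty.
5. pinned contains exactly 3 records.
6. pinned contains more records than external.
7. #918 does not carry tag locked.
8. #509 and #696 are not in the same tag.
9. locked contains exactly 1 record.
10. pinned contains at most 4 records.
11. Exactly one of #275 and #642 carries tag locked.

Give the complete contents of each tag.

locked = {#275}; reviewed = {}; pinned = {#642, #696, #738}; external = {}

From (2): #696 ∈ pinned.
From (7): #918 ∉ locked.
(1) contrapositive: #918 ∉ reviewed.
(4): external already has 0, so the rest are out.
(8): #509 ∉ pinned.
Suppose #275 ∉ locked: no assignment then satisfies all the clues, so #275 ∈ locked.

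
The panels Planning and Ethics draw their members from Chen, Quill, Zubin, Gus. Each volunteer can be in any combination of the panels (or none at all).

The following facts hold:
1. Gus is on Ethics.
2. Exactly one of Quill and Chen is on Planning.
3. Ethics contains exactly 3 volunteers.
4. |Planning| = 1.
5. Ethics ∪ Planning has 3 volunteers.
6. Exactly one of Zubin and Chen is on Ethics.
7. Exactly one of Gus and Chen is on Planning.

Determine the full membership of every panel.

Planning = {Chen}; Ethics = {Chen, Gus, Quill}

From (1): Gus ∈ Ethics.
Suppose Chen ∉ Planning: no assignment then satisfies all the clues, so Chen ∈ Planning.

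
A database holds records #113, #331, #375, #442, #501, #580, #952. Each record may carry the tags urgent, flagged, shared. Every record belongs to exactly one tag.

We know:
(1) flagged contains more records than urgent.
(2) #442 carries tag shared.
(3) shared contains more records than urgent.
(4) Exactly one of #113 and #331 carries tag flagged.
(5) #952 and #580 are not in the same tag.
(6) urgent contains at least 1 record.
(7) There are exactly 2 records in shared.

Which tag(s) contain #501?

#501: flagged

From (2): #442 ∈ shared.
Suppose #501 ∈ urgent: no assignment then satisfies all the clues, so #501 ∉ urgent.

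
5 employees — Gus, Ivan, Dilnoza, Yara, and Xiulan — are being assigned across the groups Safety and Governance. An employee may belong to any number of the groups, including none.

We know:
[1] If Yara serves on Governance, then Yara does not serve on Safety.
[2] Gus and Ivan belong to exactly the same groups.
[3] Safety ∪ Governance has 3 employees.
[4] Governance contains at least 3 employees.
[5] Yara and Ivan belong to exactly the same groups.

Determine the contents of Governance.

Governance = {Gus, Ivan, Yara}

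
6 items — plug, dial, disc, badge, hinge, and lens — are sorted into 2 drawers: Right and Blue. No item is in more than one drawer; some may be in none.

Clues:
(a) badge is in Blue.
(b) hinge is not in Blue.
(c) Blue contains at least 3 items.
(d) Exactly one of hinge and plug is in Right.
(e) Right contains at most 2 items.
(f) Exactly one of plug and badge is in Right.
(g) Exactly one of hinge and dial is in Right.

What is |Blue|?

From (a): badge ∈ Blue.
From (b): hinge ∉ Blue.
(f) (exactly one): plug ∈ Right.
(d) (exactly one): hinge ∉ Right.
(g) (exactly one): dial ∈ Right.
(c): only 3 candidates remain for Blue, so all are in.

3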